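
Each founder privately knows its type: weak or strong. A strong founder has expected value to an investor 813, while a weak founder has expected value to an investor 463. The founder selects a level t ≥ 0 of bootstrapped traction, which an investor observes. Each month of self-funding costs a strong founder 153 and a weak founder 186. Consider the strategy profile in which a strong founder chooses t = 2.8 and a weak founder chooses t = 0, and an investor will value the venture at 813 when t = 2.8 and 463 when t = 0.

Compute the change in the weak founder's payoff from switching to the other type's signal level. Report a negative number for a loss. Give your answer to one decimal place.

-170.8

Playing t = 0 the weak founder receives 463.
Deviating to t = 2.8 brings payment 813 at cost 186 × 2.8 = 520.8, netting 292.2.
Gain from deviating: 292.2 − 463 = -170.8.
The gain is negative, so the weak type's incentive-compatibility constraint is satisfied.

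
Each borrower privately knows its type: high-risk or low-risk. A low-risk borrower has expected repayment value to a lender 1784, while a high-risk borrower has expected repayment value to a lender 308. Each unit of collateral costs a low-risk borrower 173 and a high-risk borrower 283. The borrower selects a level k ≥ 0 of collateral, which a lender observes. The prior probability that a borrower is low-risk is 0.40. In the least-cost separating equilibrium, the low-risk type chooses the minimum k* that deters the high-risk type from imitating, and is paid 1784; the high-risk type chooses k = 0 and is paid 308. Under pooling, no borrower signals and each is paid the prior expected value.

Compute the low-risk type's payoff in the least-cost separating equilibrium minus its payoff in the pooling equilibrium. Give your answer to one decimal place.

-16.7

Least-cost separating signal: k* solves 308 = 1784 − 283·k*, so k* = (1784 − 308)/283 ≈ 5.2155.
Low-risk type's separating payoff: 1784 − 173 × k* = 1784 − 173 × (1784 − 308)/283 = 1784 − 255348/283 ≈ 881.710.
Pooling payoff: 0.40 × 1784 + 0.60 × 308 = 898.4.
Difference: 881.710 − 898.4 = -16.69, i.e. -16.7 to one decimal place.
The low-risk type would prefer the pooling outcome.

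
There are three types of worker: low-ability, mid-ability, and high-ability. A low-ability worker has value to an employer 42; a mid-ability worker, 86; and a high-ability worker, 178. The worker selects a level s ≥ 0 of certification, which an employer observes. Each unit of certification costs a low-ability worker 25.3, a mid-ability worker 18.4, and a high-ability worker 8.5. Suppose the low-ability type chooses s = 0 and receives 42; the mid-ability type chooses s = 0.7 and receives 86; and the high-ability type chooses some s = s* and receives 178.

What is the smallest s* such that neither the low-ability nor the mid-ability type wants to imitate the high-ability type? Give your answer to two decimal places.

5.70

Low-ability type (on-path payoff 42) won't mimic when 42 ≥ 178 − 25.3·s*, i.e. s* ≥ 5.38.
Mid-ability type (on-path payoff 86 − 18.4×0.7 = 73.12) won't mimic when 73.12 ≥ 178 − 18.4·s*, i.e. s* ≥ 5.70.
Both must hold, so s* = max(5.38, 5.70) = 5.70. The mid-ability type's constraint binds.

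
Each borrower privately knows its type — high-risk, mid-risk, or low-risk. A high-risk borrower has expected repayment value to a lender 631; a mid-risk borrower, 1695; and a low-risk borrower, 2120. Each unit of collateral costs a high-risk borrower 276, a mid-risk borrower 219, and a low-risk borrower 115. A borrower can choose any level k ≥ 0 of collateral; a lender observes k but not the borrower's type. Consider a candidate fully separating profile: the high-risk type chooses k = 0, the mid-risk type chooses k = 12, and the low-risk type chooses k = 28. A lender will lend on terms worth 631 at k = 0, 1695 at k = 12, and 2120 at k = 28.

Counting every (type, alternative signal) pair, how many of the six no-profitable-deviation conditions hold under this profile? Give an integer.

3

Mid-risk (own payoff 1695 − 219×12 = -933): to k=0 gives 631 → profitable ✗; to k=28 gives 2120 − 219×28 = -4012 → no gain ✓.
High-risk (own payoff 631): to k=12 gives 1695 − 276×12 = -1617 → no gain ✓; to k=28 gives 2120 − 276×28 = -5608 → no gain ✓.
Low-risk (own payoff 2120 − 115×28 = -1100): to k=0 gives 631 → profitable ✗; to k=12 gives 1695 − 115×12 = 315 → profitable ✗.
3 of the 6 constraints hold; not an equilibrium.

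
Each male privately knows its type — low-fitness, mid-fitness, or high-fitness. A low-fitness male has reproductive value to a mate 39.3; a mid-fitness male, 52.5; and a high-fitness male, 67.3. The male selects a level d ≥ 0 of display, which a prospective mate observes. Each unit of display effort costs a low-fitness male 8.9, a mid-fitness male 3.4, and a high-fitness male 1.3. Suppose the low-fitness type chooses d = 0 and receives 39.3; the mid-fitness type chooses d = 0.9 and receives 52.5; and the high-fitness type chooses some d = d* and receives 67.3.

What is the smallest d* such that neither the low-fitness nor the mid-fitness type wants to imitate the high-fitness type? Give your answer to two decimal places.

Mid-fitness type (on-path payoff 52.5 − 3.4×0.9 = 49.44) won't mimic when 49.44 ≥ 67.3 − 3.4·d*, i.e. d* ≥ 5.25.
Low-fitness type (on-path payoff 39.3) won't mimic when 39.3 ≥ 67.3 − 8.9·d*, i.e. d* ≥ 3.15.
Both must hold, so d* = max(3.15, 5.25) = 5.25. The mid-fitness type's constraint binds.

5.25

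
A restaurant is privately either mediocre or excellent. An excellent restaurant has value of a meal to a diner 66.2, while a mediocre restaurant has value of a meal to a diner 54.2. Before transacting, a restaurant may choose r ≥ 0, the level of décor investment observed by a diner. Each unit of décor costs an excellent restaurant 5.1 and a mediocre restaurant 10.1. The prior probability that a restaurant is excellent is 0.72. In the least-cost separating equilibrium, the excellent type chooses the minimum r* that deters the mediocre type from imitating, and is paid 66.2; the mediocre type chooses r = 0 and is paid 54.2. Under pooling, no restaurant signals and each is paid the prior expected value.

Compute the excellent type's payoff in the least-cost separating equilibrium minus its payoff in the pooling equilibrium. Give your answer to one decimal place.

-2.7

Least-cost separating signal: r* solves 54.2 = 66.2 − 10.1·r*, so r* = (66.2 − 54.2)/10.1 ≈ 1.1881.
Excellent type's separating payoff: 66.2 − 5.1 × r* = 66.2 − 5.1 × (66.2 − 54.2)/10.1 = 66.2 − 61.2/10.1 ≈ 60.141.
Pooling payoff: 0.72 × 66.2 + 0.28 × 54.2 = 62.84.
Difference: 60.141 − 62.84 = -2.699, i.e. -2.7 to one decimal place.
The excellent type would prefer the pooling outcome.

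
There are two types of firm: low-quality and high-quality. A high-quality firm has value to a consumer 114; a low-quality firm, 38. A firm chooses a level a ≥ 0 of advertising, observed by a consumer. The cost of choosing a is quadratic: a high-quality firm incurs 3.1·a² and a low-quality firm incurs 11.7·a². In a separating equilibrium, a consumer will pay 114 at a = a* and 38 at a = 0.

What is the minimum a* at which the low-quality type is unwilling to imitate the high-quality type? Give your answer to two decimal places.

The low-quality type at a = 0 receives 38; imitating at a* yields 114 − 11.7·a*².
Indifference: 38 = 114 − 11.7·a*², so a*² = (114 − 38) / 11.7 ≈ 6.4957.
a* = √6.4957 ≈ 2.55.

2.55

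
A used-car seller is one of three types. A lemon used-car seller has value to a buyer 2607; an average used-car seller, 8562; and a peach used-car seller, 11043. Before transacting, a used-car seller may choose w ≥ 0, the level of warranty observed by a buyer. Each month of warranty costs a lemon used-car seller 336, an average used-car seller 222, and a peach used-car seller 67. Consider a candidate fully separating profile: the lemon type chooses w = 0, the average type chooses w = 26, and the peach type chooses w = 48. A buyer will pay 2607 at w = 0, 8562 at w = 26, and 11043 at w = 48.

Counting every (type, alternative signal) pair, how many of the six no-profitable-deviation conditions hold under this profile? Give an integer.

Peach (own payoff 11043 − 67×48 = 7827): to w=0 gives 2607 → no gain ✓; to w=26 gives 8562 − 67×26 = 6820 → no gain ✓.
Lemon (own payoff 2607): to w=26 gives 8562 − 336×26 = -174 → no gain ✓; to w=48 gives 11043 − 336×48 = -5085 → no gain ✓.
Average (own payoff 8562 − 222×26 = 2790): to w=0 gives 2607 → no gain ✓; to w=48 gives 11043 − 222×48 = 387 → no gain ✓.
6 of the 6 constraints hold; this profile is a separating equilibrium.

6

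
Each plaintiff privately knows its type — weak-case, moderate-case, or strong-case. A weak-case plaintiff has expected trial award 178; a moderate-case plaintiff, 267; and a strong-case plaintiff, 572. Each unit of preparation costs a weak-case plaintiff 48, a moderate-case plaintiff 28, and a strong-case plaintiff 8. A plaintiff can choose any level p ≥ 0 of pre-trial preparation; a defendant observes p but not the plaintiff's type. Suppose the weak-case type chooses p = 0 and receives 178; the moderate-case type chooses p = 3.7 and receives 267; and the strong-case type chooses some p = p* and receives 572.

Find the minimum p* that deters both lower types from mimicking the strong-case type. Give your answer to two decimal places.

Moderate-case type (on-path payoff 267 − 28×3.7 = 163.4) won't mimic when 163.4 ≥ 572 − 28·p*, i.e. p* ≥ 14.59.
Weak-case type (on-path payoff 178) won't mimic when 178 ≥ 572 − 48·p*, i.e. p* ≥ 8.21.
Both must hold, so p* = max(8.21, 14.59) = 14.59. The moderate-case type's constraint binds.

14.59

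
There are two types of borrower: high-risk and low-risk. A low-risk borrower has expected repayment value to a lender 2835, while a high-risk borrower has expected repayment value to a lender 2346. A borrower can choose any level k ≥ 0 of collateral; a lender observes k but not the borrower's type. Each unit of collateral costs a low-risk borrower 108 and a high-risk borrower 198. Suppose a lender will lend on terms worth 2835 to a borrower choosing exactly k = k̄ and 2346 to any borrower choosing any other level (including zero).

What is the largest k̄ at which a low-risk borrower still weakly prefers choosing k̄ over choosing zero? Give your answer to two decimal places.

4.53

Choosing k̄ yields the low-risk type 2835 − 108·k̄; choosing zero yields 2346.
The low-risk type is indifferent at 2835 − 108·k̄ = 2346, i.e. k̄ = (2835 − 2346) / 108 ≈ 4.53.
For any k̄ above 4.53 the low-risk type would rather pool at zero, so separation collapses.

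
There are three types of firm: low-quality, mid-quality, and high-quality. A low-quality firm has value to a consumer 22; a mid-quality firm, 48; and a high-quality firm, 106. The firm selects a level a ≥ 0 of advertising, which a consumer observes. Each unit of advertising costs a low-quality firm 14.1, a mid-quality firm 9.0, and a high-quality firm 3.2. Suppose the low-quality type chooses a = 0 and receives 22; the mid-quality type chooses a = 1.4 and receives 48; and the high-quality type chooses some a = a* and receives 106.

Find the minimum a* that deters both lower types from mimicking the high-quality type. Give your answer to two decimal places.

Mid-quality type (on-path payoff 48 − 9.0×1.4 = 35.4) won't mimic when 35.4 ≥ 106 − 9.0·a*, i.e. a* ≥ 7.84.
Low-quality type (on-path payoff 22) won't mimic when 22 ≥ 106 − 14.1·a*, i.e. a* ≥ 5.96.
Both must hold, so a* = max(5.96, 7.84) = 7.84. The mid-quality type's constraint binds.

7.84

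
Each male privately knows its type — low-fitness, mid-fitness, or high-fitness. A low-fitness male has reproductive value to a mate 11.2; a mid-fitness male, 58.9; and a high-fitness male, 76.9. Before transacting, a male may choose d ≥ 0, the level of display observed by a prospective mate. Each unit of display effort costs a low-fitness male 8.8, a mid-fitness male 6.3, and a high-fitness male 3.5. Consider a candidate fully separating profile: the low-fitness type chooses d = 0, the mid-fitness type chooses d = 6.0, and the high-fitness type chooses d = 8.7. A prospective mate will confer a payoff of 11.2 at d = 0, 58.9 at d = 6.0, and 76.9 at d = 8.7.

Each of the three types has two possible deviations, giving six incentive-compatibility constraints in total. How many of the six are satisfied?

5

High-fitness (own payoff 76.9 − 3.5×8.7 = 46.45): to d=0 gives 11.2 → no gain ✓; to d=6.0 gives 58.9 − 3.5×6.0 = 37.9 → no gain ✓.
Mid-fitness (own payoff 58.9 − 6.3×6.0 = 21.1): to d=0 gives 11.2 → no gain ✓; to d=8.7 gives 76.9 − 6.3×8.7 = 22.09 → profitable ✗.
Low-fitness (own payoff 11.2): to d=6.0 gives 58.9 − 8.8×6.0 = 6.1 → no gain ✓; to d=8.7 gives 76.9 − 8.8×8.7 = 0.34 → no gain ✓.
5 of the 6 constraints hold; not an equilibrium.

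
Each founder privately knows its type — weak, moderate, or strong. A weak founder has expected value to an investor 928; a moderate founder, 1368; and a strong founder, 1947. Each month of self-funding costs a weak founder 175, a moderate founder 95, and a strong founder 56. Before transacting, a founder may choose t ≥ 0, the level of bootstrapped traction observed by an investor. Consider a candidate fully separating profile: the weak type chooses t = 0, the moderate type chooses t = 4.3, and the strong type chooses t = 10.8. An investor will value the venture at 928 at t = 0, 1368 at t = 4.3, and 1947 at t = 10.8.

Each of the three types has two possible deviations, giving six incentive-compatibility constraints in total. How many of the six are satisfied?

Strong (own payoff 1947 − 56×10.8 = 1342.2): to t=0 gives 928 → no gain ✓; to t=4.3 gives 1368 − 56×4.3 = 1127.2 → no gain ✓.
Weak (own payoff 928): to t=4.3 gives 1368 − 175×4.3 = 615.5 → no gain ✓; to t=10.8 gives 1947 − 175×10.8 = 57 → no gain ✓.
Moderate (own payoff 1368 − 95×4.3 = 959.5): to t=0 gives 928 → no gain ✓; to t=10.8 gives 1947 − 95×10.8 = 921 → no gain ✓.
6 of the 6 constraints hold; this profile is a separating equilibrium.

6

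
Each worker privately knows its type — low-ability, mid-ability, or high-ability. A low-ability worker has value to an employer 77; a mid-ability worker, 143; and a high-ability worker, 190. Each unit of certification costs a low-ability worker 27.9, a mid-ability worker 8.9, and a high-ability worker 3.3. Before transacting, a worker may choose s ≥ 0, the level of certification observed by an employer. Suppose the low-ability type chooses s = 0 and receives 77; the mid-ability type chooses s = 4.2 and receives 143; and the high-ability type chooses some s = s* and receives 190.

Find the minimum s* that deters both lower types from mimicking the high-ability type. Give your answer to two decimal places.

Low-ability type (on-path payoff 77) won't mimic when 77 ≥ 190 − 27.9·s*, i.e. s* ≥ 4.05.
Mid-ability type (on-path payoff 143 − 8.9×4.2 = 105.62) won't mimic when 105.62 ≥ 190 − 8.9·s*, i.e. s* ≥ 9.48.
Both must hold, so s* = max(4.05, 9.48) = 9.48. The mid-ability type's constraint binds.

9.48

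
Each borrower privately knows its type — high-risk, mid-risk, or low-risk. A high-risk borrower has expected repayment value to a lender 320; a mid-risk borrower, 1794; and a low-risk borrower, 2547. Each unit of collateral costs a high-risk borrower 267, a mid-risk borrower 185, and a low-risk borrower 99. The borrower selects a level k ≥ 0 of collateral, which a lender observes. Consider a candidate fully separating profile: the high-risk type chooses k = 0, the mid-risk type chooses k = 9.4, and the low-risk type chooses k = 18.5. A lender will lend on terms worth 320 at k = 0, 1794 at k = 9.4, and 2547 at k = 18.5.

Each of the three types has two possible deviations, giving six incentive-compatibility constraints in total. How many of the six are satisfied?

4

Mid-risk (own payoff 1794 − 185×9.4 = 55): to k=0 gives 320 → profitable ✗; to k=18.5 gives 2547 − 185×18.5 = -875.5 → no gain ✓.
Low-risk (own payoff 2547 − 99×18.5 = 715.5): to k=0 gives 320 → no gain ✓; to k=9.4 gives 1794 − 99×9.4 = 863.4 → profitable ✗.
High-risk (own payoff 320): to k=9.4 gives 1794 − 267×9.4 = -715.8 → no gain ✓; to k=18.5 gives 2547 − 267×18.5 = -2392.5 → no gain ✓.
4 of the 6 constraints hold; not an equilibrium.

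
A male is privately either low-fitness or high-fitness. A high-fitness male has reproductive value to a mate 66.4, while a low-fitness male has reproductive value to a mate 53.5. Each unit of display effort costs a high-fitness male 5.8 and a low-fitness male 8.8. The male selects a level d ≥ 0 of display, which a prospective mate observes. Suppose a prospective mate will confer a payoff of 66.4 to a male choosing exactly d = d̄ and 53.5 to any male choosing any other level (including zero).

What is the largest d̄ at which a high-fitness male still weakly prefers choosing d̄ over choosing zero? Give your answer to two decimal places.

2.22

Choosing d̄ yields the high-fitness type 66.4 − 5.8·d̄; choosing zero yields 53.5.
The high-fitness type is indifferent at 66.4 − 5.8·d̄ = 53.5, i.e. d̄ = (66.4 − 53.5) / 5.8 ≈ 2.22.
For any d̄ above 2.22 the high-fitness type would rather pool at zero, so separation collapses.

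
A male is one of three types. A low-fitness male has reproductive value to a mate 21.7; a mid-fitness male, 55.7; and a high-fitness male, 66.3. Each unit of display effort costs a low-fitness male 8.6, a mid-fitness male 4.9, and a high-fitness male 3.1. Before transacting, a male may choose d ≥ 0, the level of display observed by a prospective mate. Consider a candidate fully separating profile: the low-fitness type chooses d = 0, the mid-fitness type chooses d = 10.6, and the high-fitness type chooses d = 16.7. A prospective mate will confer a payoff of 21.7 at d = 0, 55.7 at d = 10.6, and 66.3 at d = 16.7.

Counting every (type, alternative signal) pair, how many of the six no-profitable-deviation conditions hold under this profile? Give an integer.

High-fitness (own payoff 66.3 − 3.1×16.7 = 14.53): to d=0 gives 21.7 → profitable ✗; to d=10.6 gives 55.7 − 3.1×10.6 = 22.84 → profitable ✗.
Low-fitness (own payoff 21.7): to d=10.6 gives 55.7 − 8.6×10.6 = -35.46 → no gain ✓; to d=16.7 gives 66.3 − 8.6×16.7 = -77.32 → no gain ✓.
Mid-fitness (own payoff 55.7 − 4.9×10.6 = 3.76): to d=0 gives 21.7 → profitable ✗; to d=16.7 gives 66.3 − 4.9×16.7 = -15.53 → no gain ✓.
3 of the 6 constraints hold; not an equilibrium.

3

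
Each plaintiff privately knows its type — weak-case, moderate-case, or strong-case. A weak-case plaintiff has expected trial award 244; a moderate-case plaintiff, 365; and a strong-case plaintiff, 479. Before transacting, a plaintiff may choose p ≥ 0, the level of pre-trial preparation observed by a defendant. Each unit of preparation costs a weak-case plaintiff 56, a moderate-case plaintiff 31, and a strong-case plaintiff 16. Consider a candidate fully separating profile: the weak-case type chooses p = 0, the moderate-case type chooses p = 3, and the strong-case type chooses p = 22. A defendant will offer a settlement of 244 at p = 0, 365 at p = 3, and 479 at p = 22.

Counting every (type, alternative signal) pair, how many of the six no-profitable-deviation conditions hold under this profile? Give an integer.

4

Strong-case (own payoff 479 − 16×22 = 127): to p=0 gives 244 → profitable ✗; to p=3 gives 365 − 16×3 = 317 → profitable ✗.
Moderate-case (own payoff 365 − 31×3 = 272): to p=0 gives 244 → no gain ✓; to p=22 gives 479 − 31×22 = -203 → no gain ✓.
Weak-case (own payoff 244): to p=3 gives 365 − 56×3 = 197 → no gain ✓; to p=22 gives 479 − 56×22 = -753 → no gain ✓.
4 of the 6 constraints hold; not an equilibrium.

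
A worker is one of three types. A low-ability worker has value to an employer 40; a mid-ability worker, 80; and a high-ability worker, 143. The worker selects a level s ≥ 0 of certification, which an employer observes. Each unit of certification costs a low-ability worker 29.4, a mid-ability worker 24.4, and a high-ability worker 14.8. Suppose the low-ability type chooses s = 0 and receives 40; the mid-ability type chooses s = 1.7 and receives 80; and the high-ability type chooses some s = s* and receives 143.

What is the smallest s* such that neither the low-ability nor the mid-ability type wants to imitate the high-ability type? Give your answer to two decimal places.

4.28

Low-ability type (on-path payoff 40) won't mimic when 40 ≥ 143 − 29.4·s*, i.e. s* ≥ 3.50.
Mid-ability type (on-path payoff 80 − 24.4×1.7 = 38.52) won't mimic when 38.52 ≥ 143 − 24.4·s*, i.e. s* ≥ 4.28.
Both must hold, so s* = max(3.50, 4.28) = 4.28. The mid-ability type's constraint binds.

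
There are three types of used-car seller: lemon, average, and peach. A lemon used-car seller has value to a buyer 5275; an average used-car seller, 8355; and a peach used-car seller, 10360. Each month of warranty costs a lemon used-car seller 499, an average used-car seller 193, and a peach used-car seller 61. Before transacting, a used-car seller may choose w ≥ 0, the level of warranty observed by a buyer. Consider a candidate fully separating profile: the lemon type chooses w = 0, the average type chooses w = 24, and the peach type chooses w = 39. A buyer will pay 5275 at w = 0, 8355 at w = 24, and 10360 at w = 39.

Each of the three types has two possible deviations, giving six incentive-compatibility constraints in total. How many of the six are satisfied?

Peach (own payoff 10360 − 61×39 = 7981): to w=0 gives 5275 → no gain ✓; to w=24 gives 8355 − 61×24 = 6891 → no gain ✓.
Lemon (own payoff 5275): to w=24 gives 8355 − 499×24 = -3621 → no gain ✓; to w=39 gives 10360 − 499×39 = -9101 → no gain ✓.
Average (own payoff 8355 − 193×24 = 3723): to w=0 gives 5275 → profitable ✗; to w=39 gives 10360 − 193×39 = 2833 → no gain ✓.
5 of the 6 constraints hold; not an equilibrium.

5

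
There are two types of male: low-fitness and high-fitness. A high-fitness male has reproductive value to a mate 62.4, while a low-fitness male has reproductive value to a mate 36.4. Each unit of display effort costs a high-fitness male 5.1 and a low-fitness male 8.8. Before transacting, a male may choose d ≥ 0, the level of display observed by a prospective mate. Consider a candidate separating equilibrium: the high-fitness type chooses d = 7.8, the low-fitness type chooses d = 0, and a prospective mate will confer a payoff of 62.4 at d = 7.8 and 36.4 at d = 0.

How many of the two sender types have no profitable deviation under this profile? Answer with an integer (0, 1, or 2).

1

Low-fitness type: stay at 0 → 36.4; mimic → 62.4 − 8.8 × 7.8 = -6.24. IC holds (36.4 ≥ -6.24).
High-fitness type: signal → 62.4 − 5.1 × 7.8 = 22.62; deviate to 0 → 36.4. IC fails (22.62 < 36.4).
1 of 2 constraints hold, so this profile is not an equilibrium.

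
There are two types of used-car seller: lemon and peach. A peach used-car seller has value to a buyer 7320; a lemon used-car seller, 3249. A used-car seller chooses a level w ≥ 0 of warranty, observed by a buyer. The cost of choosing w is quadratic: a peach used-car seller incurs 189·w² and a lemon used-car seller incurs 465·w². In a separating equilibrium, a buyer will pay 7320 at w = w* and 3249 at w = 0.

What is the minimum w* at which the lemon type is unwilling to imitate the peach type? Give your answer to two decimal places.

2.96

The lemon type at w = 0 receives 3249; imitating at w* yields 7320 − 465·w*².
Indifference: 3249 = 7320 − 465·w*², so w*² = (7320 − 3249) / 465 ≈ 8.7548.
w* = √8.7548 ≈ 2.96.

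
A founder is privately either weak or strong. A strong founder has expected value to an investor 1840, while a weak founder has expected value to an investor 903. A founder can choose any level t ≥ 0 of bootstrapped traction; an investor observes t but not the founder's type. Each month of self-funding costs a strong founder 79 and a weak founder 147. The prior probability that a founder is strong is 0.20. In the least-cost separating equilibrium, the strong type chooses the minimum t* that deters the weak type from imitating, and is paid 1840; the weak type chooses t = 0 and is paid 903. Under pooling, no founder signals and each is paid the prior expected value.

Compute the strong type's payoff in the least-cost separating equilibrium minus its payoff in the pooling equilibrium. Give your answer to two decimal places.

246.04

Least-cost separating signal: t* solves 903 = 1840 − 147·t*, so t* = (1840 − 903)/147 ≈ 6.3741.
Strong type's separating payoff: 1840 − 79 × t* = 1840 − 79 × (1840 − 903)/147 = 1840 − 74023/147 ≈ 1336.4422.
Pooling payoff: 0.20 × 1840 + 0.80 × 903 = 1090.4.
Difference: 1336.4422 − 1090.4 = 246.0422, i.e. 246.04 to two decimal places.
The strong type prefers to separate.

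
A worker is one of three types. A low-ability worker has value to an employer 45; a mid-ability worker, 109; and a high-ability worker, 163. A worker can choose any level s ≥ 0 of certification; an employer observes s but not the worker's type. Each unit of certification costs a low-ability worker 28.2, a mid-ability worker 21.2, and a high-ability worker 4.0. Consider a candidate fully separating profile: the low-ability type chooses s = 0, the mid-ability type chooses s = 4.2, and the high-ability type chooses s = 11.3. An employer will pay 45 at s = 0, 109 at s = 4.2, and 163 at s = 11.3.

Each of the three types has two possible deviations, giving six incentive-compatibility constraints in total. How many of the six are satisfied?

5

Low-ability (own payoff 45): to s=4.2 gives 109 − 28.2×4.2 = -9.44 → no gain ✓; to s=11.3 gives 163 − 28.2×11.3 = -155.66 → no gain ✓.
Mid-ability (own payoff 109 − 21.2×4.2 = 19.96): to s=0 gives 45 → profitable ✗; to s=11.3 gives 163 − 21.2×11.3 = -76.56 → no gain ✓.
High-ability (own payoff 163 − 4.0×11.3 = 117.8): to s=0 gives 45 → no gain ✓; to s=4.2 gives 109 − 4.0×4.2 = 92.2 → no gain ✓.
5 of the 6 constraints hold; not an equilibrium.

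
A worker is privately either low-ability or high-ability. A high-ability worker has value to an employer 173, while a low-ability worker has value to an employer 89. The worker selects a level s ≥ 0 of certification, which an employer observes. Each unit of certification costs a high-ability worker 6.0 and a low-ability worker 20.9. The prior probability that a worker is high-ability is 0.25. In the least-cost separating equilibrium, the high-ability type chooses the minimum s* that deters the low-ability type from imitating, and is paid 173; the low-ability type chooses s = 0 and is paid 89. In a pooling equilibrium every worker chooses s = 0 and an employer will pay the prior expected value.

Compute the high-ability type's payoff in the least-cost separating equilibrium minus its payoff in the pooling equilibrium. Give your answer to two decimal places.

Least-cost separating signal: s* solves 89 = 173 − 20.9·s*, so s* = (173 − 89)/20.9 ≈ 4.0191.
High-ability type's separating payoff: 173 − 6.0 × s* = 173 − 6.0 × (173 − 89)/20.9 = 173 − 504/20.9 ≈ 148.8852.
Pooling payoff: 0.25 × 173 + 0.75 × 89 = 110.
Difference: 148.8852 − 110 = 38.8852, i.e. 38.89 to two decimal places.
The high-ability type prefers to separate.

38.89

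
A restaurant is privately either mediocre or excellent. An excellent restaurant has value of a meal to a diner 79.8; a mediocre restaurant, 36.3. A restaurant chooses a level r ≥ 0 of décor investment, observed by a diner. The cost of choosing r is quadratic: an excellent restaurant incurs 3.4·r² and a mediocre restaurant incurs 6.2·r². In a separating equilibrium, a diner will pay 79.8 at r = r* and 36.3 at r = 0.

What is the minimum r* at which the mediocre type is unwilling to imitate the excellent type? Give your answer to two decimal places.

The mediocre type at r = 0 receives 36.3; imitating at r* yields 79.8 − 6.2·r*².
Indifference: 36.3 = 79.8 − 6.2·r*², so r*² = (79.8 − 36.3) / 6.2 ≈ 7.0161.
r* = √7.0161 ≈ 2.65.

2.65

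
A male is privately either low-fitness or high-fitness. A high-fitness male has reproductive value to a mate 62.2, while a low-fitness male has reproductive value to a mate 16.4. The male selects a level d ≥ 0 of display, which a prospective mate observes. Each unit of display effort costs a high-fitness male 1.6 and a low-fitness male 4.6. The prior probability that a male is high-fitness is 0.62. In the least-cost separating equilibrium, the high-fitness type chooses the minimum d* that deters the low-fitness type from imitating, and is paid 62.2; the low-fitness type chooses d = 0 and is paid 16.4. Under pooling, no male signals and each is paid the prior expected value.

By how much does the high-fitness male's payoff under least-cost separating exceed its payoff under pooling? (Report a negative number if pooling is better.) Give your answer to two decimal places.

Least-cost separating signal: d* solves 16.4 = 62.2 − 4.6·d*, so d* = (62.2 − 16.4)/4.6 ≈ 9.9565.
High-fitness type's separating payoff: 62.2 − 1.6 × d* = 62.2 − 1.6 × (62.2 − 16.4)/4.6 = 62.2 − 73.28/4.6 ≈ 46.2696.
Pooling payoff: 0.62 × 62.2 + 0.38 × 16.4 = 44.796.
Difference: 46.2696 − 44.796 = 1.4736, i.e. 1.47 to two decimal places.
The high-fitness type prefers to separate.

1.47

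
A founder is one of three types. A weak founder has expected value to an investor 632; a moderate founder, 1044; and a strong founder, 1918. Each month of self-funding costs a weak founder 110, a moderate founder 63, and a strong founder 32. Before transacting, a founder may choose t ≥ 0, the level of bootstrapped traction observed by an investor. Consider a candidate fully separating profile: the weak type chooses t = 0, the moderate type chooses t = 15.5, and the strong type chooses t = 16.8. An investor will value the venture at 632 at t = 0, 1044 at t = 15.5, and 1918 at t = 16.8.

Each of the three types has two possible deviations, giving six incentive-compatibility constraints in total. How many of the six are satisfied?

Moderate (own payoff 1044 − 63×15.5 = 67.5): to t=0 gives 632 → profitable ✗; to t=16.8 gives 1918 − 63×16.8 = 859.6 → profitable ✗.
Strong (own payoff 1918 − 32×16.8 = 1380.4): to t=0 gives 632 → no gain ✓; to t=15.5 gives 1044 − 32×15.5 = 548 → no gain ✓.
Weak (own payoff 632): to t=15.5 gives 1044 − 110×15.5 = -661 → no gain ✓; to t=16.8 gives 1918 − 110×16.8 = 70 → no gain ✓.
4 of the 6 constraints hold; not an equilibrium.

4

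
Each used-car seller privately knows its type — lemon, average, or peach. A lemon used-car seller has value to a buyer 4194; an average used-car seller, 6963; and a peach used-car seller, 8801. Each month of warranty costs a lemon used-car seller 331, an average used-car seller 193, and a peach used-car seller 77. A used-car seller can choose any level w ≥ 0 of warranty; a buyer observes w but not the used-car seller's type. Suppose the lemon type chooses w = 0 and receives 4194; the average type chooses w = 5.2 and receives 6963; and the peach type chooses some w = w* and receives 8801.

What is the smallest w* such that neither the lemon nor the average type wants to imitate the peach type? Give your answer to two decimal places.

14.72

Lemon type (on-path payoff 4194) won't mimic when 4194 ≥ 8801 − 331·w*, i.e. w* ≥ 13.92.
Average type (on-path payoff 6963 − 193×5.2 = 5959.4) won't mimic when 5959.4 ≥ 8801 − 193·w*, i.e. w* ≥ 14.72.
Both must hold, so w* = max(13.92, 14.72) = 14.72. The average type's constraint binds.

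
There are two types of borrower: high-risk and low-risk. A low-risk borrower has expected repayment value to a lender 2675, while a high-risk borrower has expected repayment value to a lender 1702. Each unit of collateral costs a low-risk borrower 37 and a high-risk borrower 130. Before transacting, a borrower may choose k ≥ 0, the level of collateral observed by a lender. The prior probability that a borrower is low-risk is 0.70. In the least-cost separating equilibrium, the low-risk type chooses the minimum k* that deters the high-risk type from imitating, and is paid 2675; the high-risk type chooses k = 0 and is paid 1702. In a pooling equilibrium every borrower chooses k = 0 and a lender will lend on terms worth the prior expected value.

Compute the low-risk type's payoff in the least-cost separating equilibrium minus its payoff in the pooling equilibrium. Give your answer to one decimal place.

15.0

Least-cost separating signal: k* solves 1702 = 2675 − 130·k*, so k* = (2675 − 1702)/130 ≈ 7.4846.
Low-risk type's separating payoff: 2675 − 37 × k* = 2675 − 37 × (2675 − 1702)/130 = 2675 − 36001/130 ≈ 2398.069.
Pooling payoff: 0.70 × 2675 + 0.30 × 1702 = 2383.1.
Difference: 2398.069 − 2383.1 = 14.969, i.e. 15.0 to one decimal place.
The low-risk type prefers to separate.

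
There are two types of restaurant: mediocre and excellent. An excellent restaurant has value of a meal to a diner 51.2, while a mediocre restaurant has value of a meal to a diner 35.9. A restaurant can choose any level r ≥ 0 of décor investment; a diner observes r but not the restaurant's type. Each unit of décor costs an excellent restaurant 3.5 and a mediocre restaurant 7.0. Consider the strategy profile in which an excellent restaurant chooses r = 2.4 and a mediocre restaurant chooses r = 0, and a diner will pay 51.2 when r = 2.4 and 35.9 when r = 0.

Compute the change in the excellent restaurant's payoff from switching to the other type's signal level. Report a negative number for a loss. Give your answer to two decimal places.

Playing r = 2.4 the excellent restaurant receives 51.2 − 3.5 × 2.4 = 42.8.
Deviating to r = 0 yields 35.9 instead.
Gain from deviating: 35.9 − 42.8 = -6.90.
The gain is negative, so the excellent type's incentive-compatibility constraint is satisfied.

-6.90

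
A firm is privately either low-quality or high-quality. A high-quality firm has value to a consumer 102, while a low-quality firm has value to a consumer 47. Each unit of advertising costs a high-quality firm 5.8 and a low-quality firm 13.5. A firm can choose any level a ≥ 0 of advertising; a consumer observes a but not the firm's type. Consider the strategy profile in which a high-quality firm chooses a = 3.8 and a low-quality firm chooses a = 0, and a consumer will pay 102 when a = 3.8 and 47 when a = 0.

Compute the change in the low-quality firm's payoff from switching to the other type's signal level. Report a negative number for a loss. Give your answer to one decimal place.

Playing a = 0 the low-quality firm receives 47.
Deviating to a = 3.8 brings payment 102 at cost 13.5 × 3.8 = 51.3, netting 50.7.
Gain from deviating: 50.7 − 47 = 3.7.
The gain is positive, so the low-quality type's incentive-compatibility constraint is violated — this profile is not a separating equilibrium.

3.7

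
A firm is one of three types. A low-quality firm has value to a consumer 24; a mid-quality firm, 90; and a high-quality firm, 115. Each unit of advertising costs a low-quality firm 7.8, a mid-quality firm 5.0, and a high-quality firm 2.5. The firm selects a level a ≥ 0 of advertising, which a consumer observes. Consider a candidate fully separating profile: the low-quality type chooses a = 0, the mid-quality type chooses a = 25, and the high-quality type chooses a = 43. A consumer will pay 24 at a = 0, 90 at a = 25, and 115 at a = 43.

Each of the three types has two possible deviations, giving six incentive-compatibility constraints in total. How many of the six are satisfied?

Mid-quality (own payoff 90 − 5.0×25 = -35): to a=0 gives 24 → profitable ✗; to a=43 gives 115 − 5.0×43 = -100 → no gain ✓.
Low-quality (own payoff 24): to a=25 gives 90 − 7.8×25 = -105 → no gain ✓; to a=43 gives 115 − 7.8×43 = -220.4 → no gain ✓.
High-quality (own payoff 115 − 2.5×43 = 7.5): to a=0 gives 24 → profitable ✗; to a=25 gives 90 − 2.5×25 = 27.5 → profitable ✗.
3 of the 6 constraints hold; not an equilibrium.

3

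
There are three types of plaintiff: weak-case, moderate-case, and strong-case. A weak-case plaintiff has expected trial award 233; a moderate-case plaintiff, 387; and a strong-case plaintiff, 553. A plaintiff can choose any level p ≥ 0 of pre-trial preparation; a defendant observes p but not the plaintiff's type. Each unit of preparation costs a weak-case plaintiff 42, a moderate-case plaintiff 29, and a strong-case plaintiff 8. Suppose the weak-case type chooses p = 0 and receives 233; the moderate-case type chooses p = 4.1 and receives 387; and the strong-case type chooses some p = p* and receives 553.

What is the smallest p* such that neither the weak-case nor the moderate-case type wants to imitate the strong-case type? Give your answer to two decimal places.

Weak-case type (on-path payoff 233) won't mimic when 233 ≥ 553 − 42·p*, i.e. p* ≥ 7.62.
Moderate-case type (on-path payoff 387 − 29×4.1 = 268.1) won't mimic when 268.1 ≥ 553 − 29·p*, i.e. p* ≥ 9.82.
Both must hold, so p* = max(7.62, 9.82) = 9.82. The moderate-case type's constraint binds.

9.82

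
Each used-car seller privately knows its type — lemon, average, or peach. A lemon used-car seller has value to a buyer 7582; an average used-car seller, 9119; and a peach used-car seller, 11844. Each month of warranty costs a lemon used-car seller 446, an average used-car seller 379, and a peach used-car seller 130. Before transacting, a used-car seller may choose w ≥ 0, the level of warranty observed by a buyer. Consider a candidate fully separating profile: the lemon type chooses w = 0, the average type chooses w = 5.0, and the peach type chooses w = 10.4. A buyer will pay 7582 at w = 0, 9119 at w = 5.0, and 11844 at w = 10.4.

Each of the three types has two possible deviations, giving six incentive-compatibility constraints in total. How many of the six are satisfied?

4

Average (own payoff 9119 − 379×5.0 = 7224): to w=0 gives 7582 → profitable ✗; to w=10.4 gives 11844 − 379×10.4 = 7902.4 → profitable ✗.
Lemon (own payoff 7582): to w=5.0 gives 9119 − 446×5.0 = 6889 → no gain ✓; to w=10.4 gives 11844 − 446×10.4 = 7205.6 → no gain ✓.
Peach (own payoff 11844 − 130×10.4 = 10492): to w=0 gives 7582 → no gain ✓; to w=5.0 gives 9119 − 130×5.0 = 8469 → no gain ✓.
4 of the 6 constraints hold; not an equilibrium.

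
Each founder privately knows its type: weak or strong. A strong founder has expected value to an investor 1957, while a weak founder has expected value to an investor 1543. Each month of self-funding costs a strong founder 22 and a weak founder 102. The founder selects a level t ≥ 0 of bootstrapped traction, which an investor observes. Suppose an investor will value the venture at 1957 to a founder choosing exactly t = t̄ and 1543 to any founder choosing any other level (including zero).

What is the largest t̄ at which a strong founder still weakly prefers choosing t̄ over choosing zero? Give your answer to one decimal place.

18.8

Choosing t̄ yields the strong type 1957 − 22·t̄; choosing zero yields 1543.
The strong type is indifferent at 1957 − 22·t̄ = 1543, i.e. t̄ = (1957 − 1543) / 22 ≈ 18.8.
For any t̄ above 18.8 the strong type would rather pool at zero, so separation collapses.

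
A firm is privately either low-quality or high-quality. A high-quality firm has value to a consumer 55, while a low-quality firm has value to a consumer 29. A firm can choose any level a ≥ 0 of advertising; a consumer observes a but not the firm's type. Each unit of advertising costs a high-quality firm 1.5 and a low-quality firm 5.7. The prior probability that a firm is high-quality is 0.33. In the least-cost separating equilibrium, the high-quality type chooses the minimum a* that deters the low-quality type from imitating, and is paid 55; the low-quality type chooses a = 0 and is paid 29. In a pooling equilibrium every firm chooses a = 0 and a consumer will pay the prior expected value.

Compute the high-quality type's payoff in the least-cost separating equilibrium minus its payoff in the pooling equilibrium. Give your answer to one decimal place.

Least-cost separating signal: a* solves 29 = 55 − 5.7·a*, so a* = (55 − 29)/5.7 ≈ 4.5614.
High-quality type's separating payoff: 55 − 1.5 × a* = 55 − 1.5 × (55 − 29)/5.7 = 55 − 39/5.7 ≈ 48.158.
Pooling payoff: 0.33 × 55 + 0.67 × 29 = 37.58.
Difference: 48.158 − 37.58 = 10.578, i.e. 10.6 to one decimal place.
The high-quality type prefers to separate.

10.6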